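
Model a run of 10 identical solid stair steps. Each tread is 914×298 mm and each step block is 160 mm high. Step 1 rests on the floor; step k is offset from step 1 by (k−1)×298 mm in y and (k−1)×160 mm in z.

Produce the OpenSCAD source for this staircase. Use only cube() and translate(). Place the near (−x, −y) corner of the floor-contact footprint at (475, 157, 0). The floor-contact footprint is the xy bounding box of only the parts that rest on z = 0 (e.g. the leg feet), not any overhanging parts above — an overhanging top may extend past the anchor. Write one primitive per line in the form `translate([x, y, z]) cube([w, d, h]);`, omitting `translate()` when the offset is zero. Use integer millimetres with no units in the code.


translate([475, 157, 0]) cube([914, 298, 160]);
translate([475, 455, 160]) cube([914, 298, 160]);
translate([475, 753, 320]) cube([914, 298, 160]);
translate([475, 1051, 480]) cube([914, 298, 160]);
translate([475, 1349, 640]) cube([914, 298, 160]);
translate([475, 1647, 800]) cube([914, 298, 160]);
translate([475, 1945, 960]) cube([914, 298, 160]);
translate([475, 2243, 1120]) cube([914, 298, 160]);
translate([475, 2541, 1280]) cube([914, 298, 160]);
translate([475, 2839, 1440]) cube([914, 298, 160]);


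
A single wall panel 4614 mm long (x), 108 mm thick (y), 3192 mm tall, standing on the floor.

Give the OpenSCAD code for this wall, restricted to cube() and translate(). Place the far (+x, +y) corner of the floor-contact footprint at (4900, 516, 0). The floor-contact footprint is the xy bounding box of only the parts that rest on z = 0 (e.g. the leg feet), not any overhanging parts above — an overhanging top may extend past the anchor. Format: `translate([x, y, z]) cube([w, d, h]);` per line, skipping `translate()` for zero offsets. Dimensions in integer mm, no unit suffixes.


translate([286, 408, 0]) cube([4614, 108, 3192]);


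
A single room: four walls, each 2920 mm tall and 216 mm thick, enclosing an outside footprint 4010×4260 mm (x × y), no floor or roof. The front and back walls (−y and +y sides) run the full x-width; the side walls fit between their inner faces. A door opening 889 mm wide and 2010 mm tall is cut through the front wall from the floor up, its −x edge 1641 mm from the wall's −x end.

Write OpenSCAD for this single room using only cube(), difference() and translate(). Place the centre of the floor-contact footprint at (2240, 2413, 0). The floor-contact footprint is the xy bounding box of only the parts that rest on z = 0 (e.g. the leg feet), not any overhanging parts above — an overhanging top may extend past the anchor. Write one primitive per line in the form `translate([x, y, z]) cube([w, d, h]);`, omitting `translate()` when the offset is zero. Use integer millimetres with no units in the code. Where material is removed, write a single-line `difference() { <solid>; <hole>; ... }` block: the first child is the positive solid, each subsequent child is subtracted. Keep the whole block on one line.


difference() { translate([235, 283, 0]) cube([4010, 216, 2920]); translate([1876, 283, 0]) cube([889, 216, 2010]); }
translate([235, 4327, 0]) cube([4010, 216, 2920]);
translate([235, 499, 0]) cube([216, 3828, 2920]);
translate([4029, 499, 0]) cube([216, 3828, 2920]);


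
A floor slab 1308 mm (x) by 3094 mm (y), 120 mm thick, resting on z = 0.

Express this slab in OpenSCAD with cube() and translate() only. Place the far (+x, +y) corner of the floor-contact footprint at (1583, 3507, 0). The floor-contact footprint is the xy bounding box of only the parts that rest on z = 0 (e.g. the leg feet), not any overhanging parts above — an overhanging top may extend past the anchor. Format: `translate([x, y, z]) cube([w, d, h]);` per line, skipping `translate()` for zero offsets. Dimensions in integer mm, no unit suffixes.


translate([275, 413, 0]) cube([1308, 3094, 120]);


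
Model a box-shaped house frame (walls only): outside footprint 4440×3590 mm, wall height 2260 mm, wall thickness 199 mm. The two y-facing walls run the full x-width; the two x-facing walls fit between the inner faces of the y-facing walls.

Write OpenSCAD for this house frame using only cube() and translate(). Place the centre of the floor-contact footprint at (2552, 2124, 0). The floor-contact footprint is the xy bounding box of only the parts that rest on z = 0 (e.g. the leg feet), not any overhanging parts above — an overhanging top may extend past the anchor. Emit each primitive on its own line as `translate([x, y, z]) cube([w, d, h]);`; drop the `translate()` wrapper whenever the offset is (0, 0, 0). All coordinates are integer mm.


translate([332, 329, 0]) cube([4440, 199, 2260]);
translate([332, 3720, 0]) cube([4440, 199, 2260]);
translate([332, 528, 0]) cube([199, 3192, 2260]);
translate([4573, 528, 0]) cube([199, 3192, 2260]);


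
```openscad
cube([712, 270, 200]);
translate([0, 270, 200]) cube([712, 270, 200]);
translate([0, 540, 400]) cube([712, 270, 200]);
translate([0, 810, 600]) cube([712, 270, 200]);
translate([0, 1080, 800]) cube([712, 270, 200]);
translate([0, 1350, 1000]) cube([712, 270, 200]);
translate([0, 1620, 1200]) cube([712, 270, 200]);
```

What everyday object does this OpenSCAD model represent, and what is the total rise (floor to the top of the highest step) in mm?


A staircase. The total rise is 1400 mm.

7 identical blocks, each offset up and back from the previous — a staircase. Each step is 200 mm tall and there are 7 of them, so the total rise is 7 × 200 = 1400 mm.


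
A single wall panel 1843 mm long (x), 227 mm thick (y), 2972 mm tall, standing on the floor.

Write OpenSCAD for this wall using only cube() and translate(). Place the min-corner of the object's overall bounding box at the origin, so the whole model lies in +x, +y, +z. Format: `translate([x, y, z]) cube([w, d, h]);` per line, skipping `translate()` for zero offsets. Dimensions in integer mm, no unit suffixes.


cube([1843, 227, 2972]);


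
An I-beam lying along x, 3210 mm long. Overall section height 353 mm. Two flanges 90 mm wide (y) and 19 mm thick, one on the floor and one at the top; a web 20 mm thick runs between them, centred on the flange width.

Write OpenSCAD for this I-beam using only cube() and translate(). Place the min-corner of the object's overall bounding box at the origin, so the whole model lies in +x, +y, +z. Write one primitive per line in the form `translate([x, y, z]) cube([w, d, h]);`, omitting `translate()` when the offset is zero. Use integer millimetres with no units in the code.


cube([3210, 90, 19]);
translate([0, 35, 19]) cube([3210, 20, 315]);
translate([0, 0, 334]) cube([3210, 90, 19]);


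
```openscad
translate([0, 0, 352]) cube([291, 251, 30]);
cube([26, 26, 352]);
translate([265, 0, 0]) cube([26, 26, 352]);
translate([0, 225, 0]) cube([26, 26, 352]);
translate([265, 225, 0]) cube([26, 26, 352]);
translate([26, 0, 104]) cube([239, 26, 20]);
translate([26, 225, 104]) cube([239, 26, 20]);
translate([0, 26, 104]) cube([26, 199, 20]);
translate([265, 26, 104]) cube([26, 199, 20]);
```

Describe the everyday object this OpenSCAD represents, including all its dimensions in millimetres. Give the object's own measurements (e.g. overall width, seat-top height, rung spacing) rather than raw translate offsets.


A four-legged stool. The seat is a 291×251×30 mm slab whose top surface is at z = 382 mm; four square legs, each 26×26 mm in cross-section, run from the floor (z = 0) to the underside of the seat, each flush with a corner of the seat. Four stretchers, 26 mm wide and 20 mm tall, connect adjacent legs with their undersides at z = 104 mm, each running between the inner faces of the legs it joins and aligned with the legs' outer faces on the other axis.


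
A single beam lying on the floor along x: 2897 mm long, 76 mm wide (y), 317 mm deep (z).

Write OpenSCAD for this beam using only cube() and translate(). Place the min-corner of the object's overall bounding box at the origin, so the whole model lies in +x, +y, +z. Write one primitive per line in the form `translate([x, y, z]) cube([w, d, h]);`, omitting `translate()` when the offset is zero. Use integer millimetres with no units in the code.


cube([2897, 76, 317]);


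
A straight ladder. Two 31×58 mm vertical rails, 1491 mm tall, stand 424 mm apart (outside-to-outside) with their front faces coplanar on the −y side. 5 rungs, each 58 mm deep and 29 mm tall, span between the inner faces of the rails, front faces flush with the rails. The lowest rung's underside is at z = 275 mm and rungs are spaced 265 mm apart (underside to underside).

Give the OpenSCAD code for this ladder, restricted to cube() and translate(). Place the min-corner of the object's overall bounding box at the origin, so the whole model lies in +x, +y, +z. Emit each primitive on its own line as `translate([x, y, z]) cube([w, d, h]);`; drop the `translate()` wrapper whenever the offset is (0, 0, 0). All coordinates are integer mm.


// rung span = 424 - 2*31 = 362
// rung[k] z = 275 + k*265
cube([31, 58, 1491]);
translate([393, 0, 0]) cube([31, 58, 1491]);
translate([31, 0, 275]) cube([362, 58, 29]);
translate([31, 0, 540]) cube([362, 58, 29]);
translate([31, 0, 805]) cube([362, 58, 29]);
translate([31, 0, 1070]) cube([362, 58, 29]);
translate([31, 0, 1335]) cube([362, 58, 29]);


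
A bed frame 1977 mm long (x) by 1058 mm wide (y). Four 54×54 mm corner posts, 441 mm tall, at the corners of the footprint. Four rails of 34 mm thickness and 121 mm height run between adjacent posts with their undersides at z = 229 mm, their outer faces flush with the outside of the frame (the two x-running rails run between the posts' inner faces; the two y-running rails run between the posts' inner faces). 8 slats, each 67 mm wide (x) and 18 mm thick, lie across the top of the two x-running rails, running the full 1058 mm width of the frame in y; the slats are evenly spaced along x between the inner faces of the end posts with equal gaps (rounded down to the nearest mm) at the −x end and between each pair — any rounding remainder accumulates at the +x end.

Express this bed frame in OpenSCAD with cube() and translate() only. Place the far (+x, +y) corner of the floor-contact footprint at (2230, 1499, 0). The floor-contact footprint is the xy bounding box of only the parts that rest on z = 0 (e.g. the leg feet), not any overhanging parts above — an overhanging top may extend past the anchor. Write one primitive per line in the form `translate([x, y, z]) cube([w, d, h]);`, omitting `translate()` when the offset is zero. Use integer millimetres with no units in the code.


translate([253, 441, 0]) cube([54, 54, 441]);
translate([253, 1445, 0]) cube([54, 54, 441]);
translate([2176, 441, 0]) cube([54, 54, 441]);
translate([2176, 1445, 0]) cube([54, 54, 441]);
translate([307, 441, 229]) cube([1869, 34, 121]);
translate([307, 1465, 229]) cube([1869, 34, 121]);
translate([253, 495, 229]) cube([34, 950, 121]);
translate([2196, 495, 229]) cube([34, 950, 121]);
translate([455, 441, 350]) cube([67, 1058, 18]);
translate([670, 441, 350]) cube([67, 1058, 18]);
translate([885, 441, 350]) cube([67, 1058, 18]);
translate([1100, 441, 350]) cube([67, 1058, 18]);
translate([1315, 441, 350]) cube([67, 1058, 18]);
translate([1530, 441, 350]) cube([67, 1058, 18]);
translate([1745, 441, 350]) cube([67, 1058, 18]);
translate([1960, 441, 350]) cube([67, 1058, 18]);


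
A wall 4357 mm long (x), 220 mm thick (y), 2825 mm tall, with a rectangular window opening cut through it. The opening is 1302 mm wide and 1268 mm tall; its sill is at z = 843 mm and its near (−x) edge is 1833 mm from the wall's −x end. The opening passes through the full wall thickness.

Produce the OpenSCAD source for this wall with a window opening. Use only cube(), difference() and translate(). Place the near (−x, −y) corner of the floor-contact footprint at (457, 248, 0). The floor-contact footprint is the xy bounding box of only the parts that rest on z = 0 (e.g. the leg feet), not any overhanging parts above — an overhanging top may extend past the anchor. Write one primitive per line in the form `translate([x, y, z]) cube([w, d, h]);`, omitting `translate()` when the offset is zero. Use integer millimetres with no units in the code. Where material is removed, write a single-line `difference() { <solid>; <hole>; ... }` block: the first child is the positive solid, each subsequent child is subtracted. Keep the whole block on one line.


difference() { translate([457, 248, 0]) cube([4357, 220, 2825]); translate([2290, 248, 843]) cube([1302, 220, 1268]); }


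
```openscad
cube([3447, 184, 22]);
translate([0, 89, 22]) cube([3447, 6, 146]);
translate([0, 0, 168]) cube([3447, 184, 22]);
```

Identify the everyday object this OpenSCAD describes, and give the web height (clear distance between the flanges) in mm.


An I-beam. The web height is 146 mm.

Two wide flanges with a thin centred web — an I-beam. Overall 190 mm minus two 22 mm flanges gives a web of 190 − 2·22 = 146 mm.


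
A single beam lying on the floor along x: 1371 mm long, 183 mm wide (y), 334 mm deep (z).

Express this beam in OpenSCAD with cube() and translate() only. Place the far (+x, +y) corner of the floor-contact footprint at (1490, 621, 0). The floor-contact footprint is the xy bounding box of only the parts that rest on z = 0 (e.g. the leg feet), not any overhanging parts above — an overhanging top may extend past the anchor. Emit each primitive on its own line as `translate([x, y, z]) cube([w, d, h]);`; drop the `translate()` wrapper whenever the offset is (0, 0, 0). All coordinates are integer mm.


translate([119, 438, 0]) cube([1371, 183, 334]);


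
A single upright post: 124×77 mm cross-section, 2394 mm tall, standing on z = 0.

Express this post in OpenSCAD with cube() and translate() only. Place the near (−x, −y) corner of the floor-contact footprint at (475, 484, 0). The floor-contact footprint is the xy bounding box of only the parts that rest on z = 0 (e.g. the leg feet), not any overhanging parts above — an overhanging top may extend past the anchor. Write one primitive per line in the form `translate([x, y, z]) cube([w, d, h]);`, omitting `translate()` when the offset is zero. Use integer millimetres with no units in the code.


translate([475, 484, 0]) cube([124, 77, 2394]);


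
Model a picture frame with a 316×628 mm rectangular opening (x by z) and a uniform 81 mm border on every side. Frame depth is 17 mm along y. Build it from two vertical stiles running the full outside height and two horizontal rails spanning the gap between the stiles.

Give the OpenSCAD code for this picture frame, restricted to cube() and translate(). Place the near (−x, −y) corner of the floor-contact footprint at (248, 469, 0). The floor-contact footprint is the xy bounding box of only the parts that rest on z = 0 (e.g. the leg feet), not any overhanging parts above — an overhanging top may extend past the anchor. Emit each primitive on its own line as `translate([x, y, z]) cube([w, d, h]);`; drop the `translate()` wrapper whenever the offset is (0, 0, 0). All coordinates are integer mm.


translate([248, 469, 0]) cube([81, 17, 790]);
translate([645, 469, 0]) cube([81, 17, 790]);
translate([329, 469, 0]) cube([316, 17, 81]);
translate([329, 469, 709]) cube([316, 17, 81]);


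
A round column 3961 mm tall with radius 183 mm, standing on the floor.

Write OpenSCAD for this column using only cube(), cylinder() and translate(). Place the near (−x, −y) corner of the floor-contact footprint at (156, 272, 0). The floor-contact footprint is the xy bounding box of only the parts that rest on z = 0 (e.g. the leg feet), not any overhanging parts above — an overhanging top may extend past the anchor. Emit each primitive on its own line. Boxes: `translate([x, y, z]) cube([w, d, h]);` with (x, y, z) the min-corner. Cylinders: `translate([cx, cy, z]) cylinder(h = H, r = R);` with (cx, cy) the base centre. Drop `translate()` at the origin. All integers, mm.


translate([339, 455, 0]) cylinder(h = 3961, r = 183);


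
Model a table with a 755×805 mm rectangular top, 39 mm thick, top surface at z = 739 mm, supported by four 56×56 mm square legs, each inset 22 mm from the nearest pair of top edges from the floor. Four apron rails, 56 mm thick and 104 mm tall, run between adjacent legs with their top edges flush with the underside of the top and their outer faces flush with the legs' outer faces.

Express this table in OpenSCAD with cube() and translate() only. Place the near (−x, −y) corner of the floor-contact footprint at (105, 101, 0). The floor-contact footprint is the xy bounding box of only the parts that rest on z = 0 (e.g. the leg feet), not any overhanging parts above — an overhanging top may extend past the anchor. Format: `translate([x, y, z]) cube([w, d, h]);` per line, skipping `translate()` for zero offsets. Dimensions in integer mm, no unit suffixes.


translate([83, 79, 700]) cube([755, 805, 39]);
translate([105, 101, 0]) cube([56, 56, 700]);
translate([760, 101, 0]) cube([56, 56, 700]);
translate([105, 806, 0]) cube([56, 56, 700]);
translate([760, 806, 0]) cube([56, 56, 700]);
translate([161, 101, 596]) cube([599, 56, 104]);
translate([161, 806, 596]) cube([599, 56, 104]);
translate([105, 157, 596]) cube([56, 649, 104]);
translate([760, 157, 596]) cube([56, 649, 104]);


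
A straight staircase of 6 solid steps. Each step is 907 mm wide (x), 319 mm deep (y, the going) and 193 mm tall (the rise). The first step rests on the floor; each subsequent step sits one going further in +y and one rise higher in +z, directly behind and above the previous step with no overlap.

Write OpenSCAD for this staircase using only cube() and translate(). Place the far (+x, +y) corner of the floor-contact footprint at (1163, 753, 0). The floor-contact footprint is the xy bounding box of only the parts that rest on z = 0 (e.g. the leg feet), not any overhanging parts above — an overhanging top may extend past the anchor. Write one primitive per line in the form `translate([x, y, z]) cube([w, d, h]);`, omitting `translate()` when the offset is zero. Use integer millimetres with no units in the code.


translate([256, 434, 0]) cube([907, 319, 193]);
translate([256, 753, 193]) cube([907, 319, 193]);
translate([256, 1072, 386]) cube([907, 319, 193]);
translate([256, 1391, 579]) cube([907, 319, 193]);
translate([256, 1710, 772]) cube([907, 319, 193]);
translate([256, 2029, 965]) cube([907, 319, 193]);


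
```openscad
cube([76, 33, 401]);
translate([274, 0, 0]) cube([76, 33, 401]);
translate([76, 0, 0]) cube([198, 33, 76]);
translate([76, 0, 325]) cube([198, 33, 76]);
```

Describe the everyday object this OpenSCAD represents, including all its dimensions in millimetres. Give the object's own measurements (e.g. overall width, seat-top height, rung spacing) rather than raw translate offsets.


A rectangular picture frame lying in the x–z plane (depth along y). The opening is 198 mm wide (x) by 249 mm tall (z), surrounded by a border 76 mm wide on all four sides. The frame is 33 mm deep and is made of two full-height vertical stiles with two horizontal rails fitted between them.


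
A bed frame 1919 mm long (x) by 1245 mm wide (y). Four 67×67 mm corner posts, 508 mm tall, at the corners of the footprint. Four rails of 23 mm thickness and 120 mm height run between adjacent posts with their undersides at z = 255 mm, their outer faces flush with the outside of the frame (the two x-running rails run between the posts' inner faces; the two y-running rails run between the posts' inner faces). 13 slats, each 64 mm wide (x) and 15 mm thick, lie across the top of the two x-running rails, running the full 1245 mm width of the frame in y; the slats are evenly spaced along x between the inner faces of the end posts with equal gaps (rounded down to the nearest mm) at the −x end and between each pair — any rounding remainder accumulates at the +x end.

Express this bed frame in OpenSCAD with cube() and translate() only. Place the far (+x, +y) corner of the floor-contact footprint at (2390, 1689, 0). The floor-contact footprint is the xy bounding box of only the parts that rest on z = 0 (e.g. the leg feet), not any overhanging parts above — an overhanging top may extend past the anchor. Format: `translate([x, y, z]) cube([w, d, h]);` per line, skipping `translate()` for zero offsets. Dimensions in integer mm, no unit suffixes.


// slat z = rail_z + rail_h = 255 + 120 = 375
// slat gap = ⌊(1785 − 13·64) / 14⌋ = 68
translate([471, 444, 0]) cube([67, 67, 508]);
translate([471, 1622, 0]) cube([67, 67, 508]);
translate([2323, 444, 0]) cube([67, 67, 508]);
translate([2323, 1622, 0]) cube([67, 67, 508]);
translate([538, 444, 255]) cube([1785, 23, 120]);
translate([538, 1666, 255]) cube([1785, 23, 120]);
translate([471, 511, 255]) cube([23, 1111, 120]);
translate([2367, 511, 255]) cube([23, 1111, 120]);
translate([606, 444, 375]) cube([64, 1245, 15]);
translate([738, 444, 375]) cube([64, 1245, 15]);
translate([870, 444, 375]) cube([64, 1245, 15]);
translate([1002, 444, 375]) cube([64, 1245, 15]);
translate([1134, 444, 375]) cube([64, 1245, 15]);
translate([1266, 444, 375]) cube([64, 1245, 15]);
translate([1398, 444, 375]) cube([64, 1245, 15]);
translate([1530, 444, 375]) cube([64, 1245, 15]);
translate([1662, 444, 375]) cube([64, 1245, 15]);
translate([1794, 444, 375]) cube([64, 1245, 15]);
translate([1926, 444, 375]) cube([64, 1245, 15]);
translate([2058, 444, 375]) cube([64, 1245, 15]);
translate([2190, 444, 375]) cube([64, 1245, 15]);


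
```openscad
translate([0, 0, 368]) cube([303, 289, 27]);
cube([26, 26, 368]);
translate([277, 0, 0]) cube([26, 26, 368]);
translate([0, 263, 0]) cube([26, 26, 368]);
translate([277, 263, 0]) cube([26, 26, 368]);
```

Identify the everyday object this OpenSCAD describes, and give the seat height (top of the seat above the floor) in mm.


A stool. The seat height is 395 mm.

A 303×289×27 slab at z = 368 on four corner posts — a stool. The seat top is 368 + 27 = 395 mm.


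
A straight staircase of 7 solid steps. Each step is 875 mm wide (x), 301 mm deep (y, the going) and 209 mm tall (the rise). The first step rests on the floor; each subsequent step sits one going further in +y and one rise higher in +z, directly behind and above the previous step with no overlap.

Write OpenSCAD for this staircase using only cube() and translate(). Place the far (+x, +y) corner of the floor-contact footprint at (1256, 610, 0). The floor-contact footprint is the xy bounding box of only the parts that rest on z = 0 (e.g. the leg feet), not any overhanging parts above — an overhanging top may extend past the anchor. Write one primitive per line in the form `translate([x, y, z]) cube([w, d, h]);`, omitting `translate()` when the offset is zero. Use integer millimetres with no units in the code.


translate([381, 309, 0]) cube([875, 301, 209]);
translate([381, 610, 209]) cube([875, 301, 209]);
translate([381, 911, 418]) cube([875, 301, 209]);
translate([381, 1212, 627]) cube([875, 301, 209]);
translate([381, 1513, 836]) cube([875, 301, 209]);
translate([381, 1814, 1045]) cube([875, 301, 209]);
translate([381, 2115, 1254]) cube([875, 301, 209]);


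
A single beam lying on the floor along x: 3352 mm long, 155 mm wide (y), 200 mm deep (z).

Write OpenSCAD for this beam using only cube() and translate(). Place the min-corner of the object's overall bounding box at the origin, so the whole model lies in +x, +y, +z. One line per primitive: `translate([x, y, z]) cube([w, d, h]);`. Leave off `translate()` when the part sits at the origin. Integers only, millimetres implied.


cube([3352, 155, 200]);


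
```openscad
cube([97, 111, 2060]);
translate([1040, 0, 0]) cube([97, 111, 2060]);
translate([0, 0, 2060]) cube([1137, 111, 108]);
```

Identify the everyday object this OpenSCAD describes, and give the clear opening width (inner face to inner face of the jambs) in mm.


A door frame. The clear opening width is 943 mm.

Two 2060 mm tall posts with a header on top — a door frame. The left jamb is 97 mm wide at x = 0; the right jamb starts at x = 1040. The clear opening is 1040 − 97 = 943 mm.


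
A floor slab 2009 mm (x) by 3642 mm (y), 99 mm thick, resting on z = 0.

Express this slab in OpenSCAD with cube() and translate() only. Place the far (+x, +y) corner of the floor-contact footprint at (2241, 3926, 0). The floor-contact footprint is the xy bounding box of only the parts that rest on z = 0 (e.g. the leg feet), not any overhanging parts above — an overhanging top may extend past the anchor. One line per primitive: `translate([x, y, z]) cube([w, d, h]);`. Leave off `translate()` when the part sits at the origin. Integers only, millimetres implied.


translate([232, 284, 0]) cube([2009, 3642, 99]);


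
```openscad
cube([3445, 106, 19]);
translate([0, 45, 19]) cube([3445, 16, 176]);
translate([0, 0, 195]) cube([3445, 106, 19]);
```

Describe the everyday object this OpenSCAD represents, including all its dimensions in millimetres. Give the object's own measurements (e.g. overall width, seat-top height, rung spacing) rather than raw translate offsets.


An I-beam lying along x, 3445 mm long. Overall section height 214 mm. Two flanges 106 mm wide (y) and 19 mm thick, one on the floor and one at the top; a web 16 mm thick runs between them, centred on the flange width.


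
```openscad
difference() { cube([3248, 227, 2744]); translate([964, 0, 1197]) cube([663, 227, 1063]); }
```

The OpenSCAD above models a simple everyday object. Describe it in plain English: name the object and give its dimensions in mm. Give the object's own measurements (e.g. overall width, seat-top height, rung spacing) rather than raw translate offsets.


A wall 3248 mm long (x), 227 mm thick (y), 2744 mm tall, with a rectangular window opening cut through it. The opening is 663 mm wide and 1063 mm tall; its sill is at z = 1197 mm and its near (−x) edge is 964 mm from the wall's −x end. The opening passes through the full wall thickness.


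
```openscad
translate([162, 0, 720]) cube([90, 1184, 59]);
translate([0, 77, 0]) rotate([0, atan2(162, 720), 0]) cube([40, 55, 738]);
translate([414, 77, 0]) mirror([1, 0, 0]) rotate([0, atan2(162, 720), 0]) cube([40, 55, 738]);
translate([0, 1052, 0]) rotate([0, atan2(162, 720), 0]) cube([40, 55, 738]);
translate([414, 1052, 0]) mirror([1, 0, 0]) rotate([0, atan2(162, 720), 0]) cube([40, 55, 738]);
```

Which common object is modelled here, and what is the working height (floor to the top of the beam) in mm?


A sawhorse. The overall height is 779 mm.

A beam across two mirrored pairs of raked legs — a sawhorse. The beam's underside is at z = 720 (matching the legs' vertical rise in atan2(162, 720)) and the beam is 59 mm tall, so its top is at 720 + 59 = 779 mm. The raked legs top out at the beam's underside, so that is the highest point.


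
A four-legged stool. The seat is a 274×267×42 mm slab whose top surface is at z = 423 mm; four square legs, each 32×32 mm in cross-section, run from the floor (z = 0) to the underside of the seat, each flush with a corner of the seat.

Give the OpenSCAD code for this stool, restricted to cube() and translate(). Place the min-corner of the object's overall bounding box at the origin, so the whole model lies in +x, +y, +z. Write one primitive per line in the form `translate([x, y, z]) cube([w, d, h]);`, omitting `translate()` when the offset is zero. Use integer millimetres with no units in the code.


// leg_h = 423 - 42 = 381
translate([0, 0, 381]) cube([274, 267, 42]);
cube([32, 32, 381]);
translate([242, 0, 0]) cube([32, 32, 381]);
translate([0, 235, 0]) cube([32, 32, 381]);
translate([242, 235, 0]) cube([32, 32, 381]);


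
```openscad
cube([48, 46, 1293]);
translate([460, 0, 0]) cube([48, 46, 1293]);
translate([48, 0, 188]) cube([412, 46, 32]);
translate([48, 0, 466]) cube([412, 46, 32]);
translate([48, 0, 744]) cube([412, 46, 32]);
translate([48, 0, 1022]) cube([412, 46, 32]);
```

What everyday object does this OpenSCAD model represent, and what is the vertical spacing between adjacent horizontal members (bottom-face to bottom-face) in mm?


A ladder. The rung spacing is 278 mm.

Two tall 48×46 posts with 4 short bars between them — a ladder. Adjacent rungs sit at z = 188 and z = 466, so the spacing is 466 − 188 = 278 mm.


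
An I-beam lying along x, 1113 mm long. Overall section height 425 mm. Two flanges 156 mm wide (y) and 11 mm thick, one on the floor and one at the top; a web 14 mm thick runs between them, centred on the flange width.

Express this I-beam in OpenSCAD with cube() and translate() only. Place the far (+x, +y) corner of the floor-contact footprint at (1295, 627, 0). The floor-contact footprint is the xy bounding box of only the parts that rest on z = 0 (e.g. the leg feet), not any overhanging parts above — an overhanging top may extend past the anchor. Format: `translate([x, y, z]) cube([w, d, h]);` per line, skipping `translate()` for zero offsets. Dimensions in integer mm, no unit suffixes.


translate([182, 471, 0]) cube([1113, 156, 11]);
translate([182, 542, 11]) cube([1113, 14, 403]);
translate([182, 471, 414]) cube([1113, 156, 11]);


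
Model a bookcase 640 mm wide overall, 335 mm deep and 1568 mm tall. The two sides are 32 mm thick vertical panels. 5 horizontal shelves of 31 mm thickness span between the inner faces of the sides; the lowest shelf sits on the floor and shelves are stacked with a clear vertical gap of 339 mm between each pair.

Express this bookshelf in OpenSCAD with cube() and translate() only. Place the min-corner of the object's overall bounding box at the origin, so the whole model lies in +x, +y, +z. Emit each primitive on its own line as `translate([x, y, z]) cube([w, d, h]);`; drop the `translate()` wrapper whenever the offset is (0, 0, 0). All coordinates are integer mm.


cube([32, 335, 1568]);
translate([608, 0, 0]) cube([32, 335, 1568]);
translate([32, 0, 0]) cube([576, 335, 31]);
translate([32, 0, 370]) cube([576, 335, 31]);
translate([32, 0, 740]) cube([576, 335, 31]);
translate([32, 0, 1110]) cube([576, 335, 31]);
translate([32, 0, 1480]) cube([576, 335, 31]);


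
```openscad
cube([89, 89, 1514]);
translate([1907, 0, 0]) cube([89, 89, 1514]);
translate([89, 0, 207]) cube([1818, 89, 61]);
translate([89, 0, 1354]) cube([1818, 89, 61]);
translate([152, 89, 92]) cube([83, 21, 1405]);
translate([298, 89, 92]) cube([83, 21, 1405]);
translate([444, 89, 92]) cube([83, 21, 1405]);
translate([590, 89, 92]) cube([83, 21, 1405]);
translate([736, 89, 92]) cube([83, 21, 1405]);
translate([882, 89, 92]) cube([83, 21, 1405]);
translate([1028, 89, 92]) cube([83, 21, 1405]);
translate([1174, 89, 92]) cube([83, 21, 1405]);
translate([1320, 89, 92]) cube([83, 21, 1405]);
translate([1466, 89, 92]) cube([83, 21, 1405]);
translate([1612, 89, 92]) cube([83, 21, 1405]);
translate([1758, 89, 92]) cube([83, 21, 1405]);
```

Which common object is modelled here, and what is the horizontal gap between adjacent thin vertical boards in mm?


A fence section. The picket gap is 63 mm.

Two posts, two rails, 12 pickets — a fence section. Span 1818 mm holds 12 pickets of 83 mm with 13 equal gaps: ⌊(1818 − 12·83) / 13⌋ = 63 mm.


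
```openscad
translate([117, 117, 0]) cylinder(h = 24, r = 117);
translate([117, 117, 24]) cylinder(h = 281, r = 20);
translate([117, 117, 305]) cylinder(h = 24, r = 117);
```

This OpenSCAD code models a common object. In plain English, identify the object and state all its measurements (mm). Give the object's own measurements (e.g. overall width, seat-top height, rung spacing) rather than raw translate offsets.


A spool: two coaxial disc flanges of radius 117 mm and thickness 24 mm, joined by a core cylinder of radius 20 mm and height 281 mm. The lower flange rests on z = 0 and the three cylinders share a vertical axis.


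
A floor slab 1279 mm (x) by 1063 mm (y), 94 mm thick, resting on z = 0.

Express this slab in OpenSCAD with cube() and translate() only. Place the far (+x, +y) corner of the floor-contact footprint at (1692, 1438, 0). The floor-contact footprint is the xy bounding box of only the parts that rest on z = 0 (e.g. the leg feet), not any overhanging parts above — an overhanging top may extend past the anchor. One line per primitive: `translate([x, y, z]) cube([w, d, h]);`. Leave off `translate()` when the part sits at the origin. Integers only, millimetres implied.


translate([413, 375, 0]) cube([1279, 1063, 94]);


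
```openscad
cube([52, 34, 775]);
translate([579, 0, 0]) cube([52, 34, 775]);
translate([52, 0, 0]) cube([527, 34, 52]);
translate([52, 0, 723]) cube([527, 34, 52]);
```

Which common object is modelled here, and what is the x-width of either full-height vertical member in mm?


A picture frame. The border width is 52 mm.

Four thin pieces enclosing a rectangular opening — a picture frame. The two full-height stiles are 775 mm tall; the top rail sits at z = 723 and is 52 mm tall, so the border above the opening is 775 − 723 = 52 mm, matching the stile x-width.


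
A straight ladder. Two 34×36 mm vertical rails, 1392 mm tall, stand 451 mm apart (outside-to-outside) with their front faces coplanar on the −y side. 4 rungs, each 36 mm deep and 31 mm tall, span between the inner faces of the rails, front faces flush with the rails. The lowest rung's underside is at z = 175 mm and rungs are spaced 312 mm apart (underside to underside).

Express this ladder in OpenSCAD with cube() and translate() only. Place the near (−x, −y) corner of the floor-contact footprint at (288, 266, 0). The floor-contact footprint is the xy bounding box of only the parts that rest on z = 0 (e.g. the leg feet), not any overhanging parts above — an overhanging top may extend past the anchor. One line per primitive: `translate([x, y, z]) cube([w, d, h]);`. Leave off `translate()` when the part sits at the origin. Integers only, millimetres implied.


// rung span = 451 - 2*34 = 383
// rung[k] z = 175 + k*312
translate([288, 266, 0]) cube([34, 36, 1392]);
translate([705, 266, 0]) cube([34, 36, 1392]);
translate([322, 266, 175]) cube([383, 36, 31]);
translate([322, 266, 487]) cube([383, 36, 31]);
translate([322, 266, 799]) cube([383, 36, 31]);
translate([322, 266, 1111]) cube([383, 36, 31]);


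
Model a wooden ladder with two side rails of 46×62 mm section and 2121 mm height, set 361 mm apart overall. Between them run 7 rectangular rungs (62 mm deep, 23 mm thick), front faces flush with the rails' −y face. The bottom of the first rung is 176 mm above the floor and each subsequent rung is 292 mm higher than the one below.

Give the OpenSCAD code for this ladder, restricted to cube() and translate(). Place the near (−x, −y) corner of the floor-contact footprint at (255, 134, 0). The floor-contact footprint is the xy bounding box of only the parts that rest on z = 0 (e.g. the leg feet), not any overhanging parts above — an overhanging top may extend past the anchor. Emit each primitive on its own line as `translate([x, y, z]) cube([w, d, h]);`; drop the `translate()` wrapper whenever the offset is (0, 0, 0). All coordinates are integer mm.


translate([255, 134, 0]) cube([46, 62, 2121]);
translate([570, 134, 0]) cube([46, 62, 2121]);
translate([301, 134, 176]) cube([269, 62, 23]);
translate([301, 134, 468]) cube([269, 62, 23]);
translate([301, 134, 760]) cube([269, 62, 23]);
translate([301, 134, 1052]) cube([269, 62, 23]);
translate([301, 134, 1344]) cube([269, 62, 23]);
translate([301, 134, 1636]) cube([269, 62, 23]);
translate([301, 134, 1928]) cube([269, 62, 23]);


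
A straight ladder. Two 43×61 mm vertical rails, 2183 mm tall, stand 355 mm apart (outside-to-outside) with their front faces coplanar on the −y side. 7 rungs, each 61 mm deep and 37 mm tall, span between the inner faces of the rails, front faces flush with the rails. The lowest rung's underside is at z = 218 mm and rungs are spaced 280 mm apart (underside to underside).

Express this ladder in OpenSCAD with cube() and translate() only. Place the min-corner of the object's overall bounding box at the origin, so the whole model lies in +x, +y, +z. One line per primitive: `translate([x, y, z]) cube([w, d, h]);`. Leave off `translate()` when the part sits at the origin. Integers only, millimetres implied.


cube([43, 61, 2183]);
translate([312, 0, 0]) cube([43, 61, 2183]);
translate([43, 0, 218]) cube([269, 61, 37]);
translate([43, 0, 498]) cube([269, 61, 37]);
translate([43, 0, 778]) cube([269, 61, 37]);
translate([43, 0, 1058]) cube([269, 61, 37]);
translate([43, 0, 1338]) cube([269, 61, 37]);
translate([43, 0, 1618]) cube([269, 61, 37]);
translate([43, 0, 1898]) cube([269, 61, 37]);


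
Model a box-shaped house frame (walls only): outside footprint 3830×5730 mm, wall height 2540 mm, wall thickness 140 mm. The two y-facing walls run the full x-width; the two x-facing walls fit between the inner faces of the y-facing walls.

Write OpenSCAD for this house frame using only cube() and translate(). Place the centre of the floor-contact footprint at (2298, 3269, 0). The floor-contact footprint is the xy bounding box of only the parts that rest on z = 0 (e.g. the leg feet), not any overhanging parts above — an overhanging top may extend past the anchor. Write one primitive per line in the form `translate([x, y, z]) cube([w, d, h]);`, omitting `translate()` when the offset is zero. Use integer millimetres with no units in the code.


translate([383, 404, 0]) cube([3830, 140, 2540]);
translate([383, 5994, 0]) cube([3830, 140, 2540]);
translate([383, 544, 0]) cube([140, 5450, 2540]);
translate([4073, 544, 0]) cube([140, 5450, 2540]);


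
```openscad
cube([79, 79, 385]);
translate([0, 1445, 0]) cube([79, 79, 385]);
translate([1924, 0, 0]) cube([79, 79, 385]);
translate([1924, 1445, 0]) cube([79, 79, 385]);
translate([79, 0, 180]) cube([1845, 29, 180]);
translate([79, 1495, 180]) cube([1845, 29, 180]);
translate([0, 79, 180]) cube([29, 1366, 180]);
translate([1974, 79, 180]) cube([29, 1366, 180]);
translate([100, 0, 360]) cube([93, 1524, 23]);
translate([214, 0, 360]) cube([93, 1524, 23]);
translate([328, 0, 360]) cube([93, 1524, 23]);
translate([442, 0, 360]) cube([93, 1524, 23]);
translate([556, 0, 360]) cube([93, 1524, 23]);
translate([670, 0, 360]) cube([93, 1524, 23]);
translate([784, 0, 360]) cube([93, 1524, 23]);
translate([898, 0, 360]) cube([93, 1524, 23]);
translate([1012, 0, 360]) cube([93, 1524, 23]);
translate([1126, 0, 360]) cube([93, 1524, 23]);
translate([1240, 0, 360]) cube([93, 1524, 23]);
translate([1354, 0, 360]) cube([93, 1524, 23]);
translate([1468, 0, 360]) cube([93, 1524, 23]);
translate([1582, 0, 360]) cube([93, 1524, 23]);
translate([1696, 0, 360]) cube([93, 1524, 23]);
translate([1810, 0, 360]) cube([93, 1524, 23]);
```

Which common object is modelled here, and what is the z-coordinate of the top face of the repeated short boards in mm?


A bed frame. The slat-top height is 383 mm.

Four posts, four rails, and a row of slats — a bed frame. Slats sit on the rails at z = 180 + 180 = 360; with slat thickness 23, the top is 383 mm.


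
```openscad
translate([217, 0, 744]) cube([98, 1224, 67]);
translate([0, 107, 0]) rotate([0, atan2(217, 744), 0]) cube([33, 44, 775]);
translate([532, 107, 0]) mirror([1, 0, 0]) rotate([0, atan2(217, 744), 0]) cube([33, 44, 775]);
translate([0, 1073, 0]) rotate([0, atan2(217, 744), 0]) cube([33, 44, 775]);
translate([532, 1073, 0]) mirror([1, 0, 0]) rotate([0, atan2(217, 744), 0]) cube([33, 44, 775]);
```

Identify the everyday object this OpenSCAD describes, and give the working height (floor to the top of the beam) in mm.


A sawhorse. The overall height is 811 mm.

A beam across two mirrored pairs of raked legs — a sawhorse. The beam's underside is at z = 744 (matching the legs' vertical rise in atan2(217, 744)) and the beam is 67 mm tall, so its top is at 744 + 67 = 811 mm. The raked legs top out at the beam's underside, so that is the highest point.


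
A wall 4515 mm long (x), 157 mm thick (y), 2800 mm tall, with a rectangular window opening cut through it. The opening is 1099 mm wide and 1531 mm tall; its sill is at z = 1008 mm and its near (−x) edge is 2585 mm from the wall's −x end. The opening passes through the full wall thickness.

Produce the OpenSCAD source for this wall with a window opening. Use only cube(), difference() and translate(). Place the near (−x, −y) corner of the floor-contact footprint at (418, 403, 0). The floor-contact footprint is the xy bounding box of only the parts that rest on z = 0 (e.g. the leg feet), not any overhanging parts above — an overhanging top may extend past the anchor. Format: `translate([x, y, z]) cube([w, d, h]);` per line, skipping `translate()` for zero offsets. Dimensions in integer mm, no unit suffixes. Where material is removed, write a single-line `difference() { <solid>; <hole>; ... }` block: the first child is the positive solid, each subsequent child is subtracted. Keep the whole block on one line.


difference() { translate([418, 403, 0]) cube([4515, 157, 2800]); translate([3003, 403, 1008]) cube([1099, 157, 1531]); }
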